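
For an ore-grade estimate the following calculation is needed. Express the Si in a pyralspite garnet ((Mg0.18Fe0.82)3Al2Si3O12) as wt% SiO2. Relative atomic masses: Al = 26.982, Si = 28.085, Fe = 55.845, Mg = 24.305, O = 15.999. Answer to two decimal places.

37.50 wt%

Formula mass = 480.710 g/mol.
3 Si → 3.0000 mol SiO2 per formula unit; M(SiO2) = 60.083, so SiO2 mass = 180.249 g.
180.249/480.710 × 100 = 37.50 wt%.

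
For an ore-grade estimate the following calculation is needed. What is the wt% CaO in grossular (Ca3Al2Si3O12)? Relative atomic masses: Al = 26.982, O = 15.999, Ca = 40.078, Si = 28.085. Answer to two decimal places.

M(Ca3Al2Si3O12) = 450.441 g/mol; M(CaO) = 56.077 g/mol.
Moles CaO per formula unit = 3 Ca ÷ 1 = 3.0000.
CaO fraction = (3.0000 × 56.077) / 450.441 = 168.231/450.441 = 0.3735.

37.35 wt%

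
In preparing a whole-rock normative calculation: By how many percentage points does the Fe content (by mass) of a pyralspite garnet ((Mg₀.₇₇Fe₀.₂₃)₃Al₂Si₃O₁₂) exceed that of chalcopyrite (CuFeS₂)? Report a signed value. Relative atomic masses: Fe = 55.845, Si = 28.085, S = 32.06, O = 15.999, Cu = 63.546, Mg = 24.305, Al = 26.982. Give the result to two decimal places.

Fe in (Mg₀.₇₇Fe₀.₂₃)₃Al₂Si₃O₁₂: molar mass 424.885 g/mol; 0.69×55.845 = 38.533 g → 9.07 wt%.
Fe in CuFeS₂: molar mass 183.511 g/mol; 1×55.845 = 55.845 g → 30.43 wt%.
Difference = 9.07 − 30.43 = -21.36 percentage points.

-21.36 percentage points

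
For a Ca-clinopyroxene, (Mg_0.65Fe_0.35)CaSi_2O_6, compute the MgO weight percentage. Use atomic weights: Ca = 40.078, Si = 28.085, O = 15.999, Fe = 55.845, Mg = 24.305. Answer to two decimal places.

Molar mass of (Mg_0.65Fe_0.35)CaSi_2O_6 = 0.65×24.305 + 0.35×55.845 + 1×40.078 + 2×28.085 + 6×15.999 = 227.586 g/mol.
Each formula unit contains 0.65 Mg, equivalent to 0.65/1 = 0.6500 mol MgO.
M(MgO) = 1×24.305 + 1×15.999 = 40.304 g/mol.
Mass of MgO per formula unit = 0.6500 × 40.304 = 26.198 g.
MgO wt% = 26.198 / 227.586 × 100 = 11.51%.

11.51 wt%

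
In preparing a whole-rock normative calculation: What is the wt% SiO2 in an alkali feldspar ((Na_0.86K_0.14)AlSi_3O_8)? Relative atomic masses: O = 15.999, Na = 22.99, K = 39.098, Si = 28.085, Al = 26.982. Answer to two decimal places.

68.15 wt%

Formula mass = 264.474 g/mol.
3 Si → 3.0000 mol SiO2 per formula unit; M(SiO2) = 60.083, so SiO2 mass = 180.249 g.
180.249/264.474 × 100 = 68.15 wt%.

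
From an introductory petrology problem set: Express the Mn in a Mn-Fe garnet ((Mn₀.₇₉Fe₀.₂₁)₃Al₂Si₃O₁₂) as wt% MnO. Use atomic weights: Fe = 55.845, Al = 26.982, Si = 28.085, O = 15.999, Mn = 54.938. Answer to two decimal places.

Molar mass of (Mn₀.₇₉Fe₀.₂₁)₃Al₂Si₃O₁₂ = 2.37×54.938 + 0.63×55.845 + 2×26.982 + 3×28.085 + 12×15.999 = 495.592 g/mol.
Each formula unit contains 2.37 Mn, equivalent to 2.37/1 = 2.3700 mol MnO.
M(MnO) = 1×54.938 + 1×15.999 = 70.937 g/mol.
Mass of MnO per formula unit = 2.3700 × 70.937 = 168.121 g.
MnO wt% = 168.121 / 495.592 × 100 = 33.92%.

33.92 wt%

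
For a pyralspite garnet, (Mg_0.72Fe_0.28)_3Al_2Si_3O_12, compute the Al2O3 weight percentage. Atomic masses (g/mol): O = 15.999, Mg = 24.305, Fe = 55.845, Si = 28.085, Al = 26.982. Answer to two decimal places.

23.73 wt%

Molar mass of (Mg_0.72Fe_0.28)_3Al_2Si_3O_12 = 2.16×24.305 + 0.84×55.845 + 2×26.982 + 3×28.085 + 12×15.999 = 429.616 g/mol.
Each formula unit contains 2 Al, equivalent to 2/2 = 1.0000 mol Al2O3.
M(Al2O3) = 2×26.982 + 3×15.999 = 101.961 g/mol.
Mass of Al2O3 per formula unit = 1.0000 × 101.961 = 101.961 g.
Al2O3 wt% = 101.961 / 429.616 × 100 = 23.73%.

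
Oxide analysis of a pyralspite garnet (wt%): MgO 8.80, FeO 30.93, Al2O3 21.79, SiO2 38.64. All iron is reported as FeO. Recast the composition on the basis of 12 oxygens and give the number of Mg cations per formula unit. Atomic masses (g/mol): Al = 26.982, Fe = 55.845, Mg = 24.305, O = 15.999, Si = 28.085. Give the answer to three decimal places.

MgO (M=40.304): mol = 0.21834; Mg = 0.21834, O = 0.21834.
FeO (M=71.844): mol = 0.43052; Fe = 0.43052, O = 0.43052.
Al2O3 (M=101.961): mol = 0.21371; Al = 0.42742, O = 0.64113.
SiO2 (M=60.083): mol = 0.64311; Si = 0.64311, O = 1.28622.
ΣO = 2.57621; factor = 12/ΣO = 4.65801.
Mg apfu = 0.21834 × 4.65801 = 1.017.

1.017 Mg apfu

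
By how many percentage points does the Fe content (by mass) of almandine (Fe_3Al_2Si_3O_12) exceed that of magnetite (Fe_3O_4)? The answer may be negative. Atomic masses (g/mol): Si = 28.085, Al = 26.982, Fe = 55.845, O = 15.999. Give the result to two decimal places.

First mineral: 167.535 g Fe in 497.742 g formula = 33.66 wt% Fe.
Second mineral: 167.535 g Fe in 231.531 g formula = 72.36 wt% Fe.
33.66% − 72.36% gives a difference of -38.70 percentage points.

-38.70 percentage points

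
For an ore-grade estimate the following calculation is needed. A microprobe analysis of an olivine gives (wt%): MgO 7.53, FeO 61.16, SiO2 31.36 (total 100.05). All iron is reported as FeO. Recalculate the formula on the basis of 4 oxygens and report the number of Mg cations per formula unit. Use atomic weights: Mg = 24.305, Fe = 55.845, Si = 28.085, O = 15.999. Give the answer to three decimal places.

MgO: 7.53/40.304 = 0.18683 mol → 0.18683 mol Mg, 0.18683 mol O.
FeO: 61.16/71.844 = 0.85129 mol → 0.85129 mol Fe, 0.85129 mol O.
SiO2: 31.36/60.083 = 0.52194 mol → 0.52194 mol Si, 1.04388 mol O.
Total oxygen = 2.08200 mol. Normalization factor = 4/2.08200 = 1.92123.
Mg per 4 O = 0.18683 × 1.92123 = 0.359.

0.359 Mg apfu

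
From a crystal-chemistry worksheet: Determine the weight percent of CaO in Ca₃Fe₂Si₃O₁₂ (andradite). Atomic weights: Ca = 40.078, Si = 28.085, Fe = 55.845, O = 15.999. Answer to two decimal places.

M(Ca₃Fe₂Si₃O₁₂) = 508.167 g/mol; M(CaO) = 56.077 g/mol.
Moles CaO per formula unit = 3 Ca ÷ 1 = 3.0000.
CaO fraction = (3.0000 × 56.077) / 508.167 = 168.231/508.167 = 0.3311.

33.11 wt%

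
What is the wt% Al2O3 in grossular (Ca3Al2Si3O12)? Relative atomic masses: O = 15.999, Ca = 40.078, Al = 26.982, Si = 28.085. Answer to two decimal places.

Molar mass of Ca3Al2Si3O12 = 3*40.078 + 2*26.982 + 3*28.085 + 12*15.999 = 450.441 g/mol.
Each formula unit contains 2 Al, equivalent to 2/2 = 1.0000 mol Al2O3.
M(Al2O3) = 2×26.982 + 3×15.999 = 101.961 g/mol.
Mass of Al2O3 per formula unit = 1.0000 × 101.961 = 101.961 g.
Al2O3 wt% = 101.961 / 450.441 × 100 = 22.64%.

22.64 wt%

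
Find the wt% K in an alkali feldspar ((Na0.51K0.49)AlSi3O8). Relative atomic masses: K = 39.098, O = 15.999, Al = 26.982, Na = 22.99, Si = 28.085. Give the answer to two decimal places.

Molar mass of (Na0.51K0.49)AlSi3O8: 0.51×22.99 + 0.49×39.098 + 1×26.982 + 3×28.085 + 8×15.999 = 270.112 g/mol.
Mass of K per formula unit: 0.49 × 39.098 = 19.158 g.
Weight fraction K = 19.158 / 270.112 = 0.0709.

7.09 weight percent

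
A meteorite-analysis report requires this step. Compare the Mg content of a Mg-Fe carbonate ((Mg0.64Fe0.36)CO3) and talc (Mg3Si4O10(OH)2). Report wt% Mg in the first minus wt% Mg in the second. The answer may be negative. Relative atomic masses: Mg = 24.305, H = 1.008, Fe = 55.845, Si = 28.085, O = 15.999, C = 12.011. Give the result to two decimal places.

-2.97 percentage points

First mineral: 15.555 g Mg in 95.667 g formula = 16.26 wt% Mg.
Second mineral: 72.915 g Mg in 379.259 g formula = 19.23 wt% Mg.
16.26% − 19.23% gives a difference of -2.97 percentage points.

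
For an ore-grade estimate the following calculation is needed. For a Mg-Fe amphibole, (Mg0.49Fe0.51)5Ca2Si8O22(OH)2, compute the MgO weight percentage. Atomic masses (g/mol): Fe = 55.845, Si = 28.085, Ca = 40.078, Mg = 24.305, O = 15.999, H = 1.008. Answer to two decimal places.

11.06 wt%

M((Mg0.49Fe0.51)5Ca2Si8O22(OH)2) = 892.780 g/mol; M(MgO) = 40.304 g/mol.
Moles MgO per formula unit = 2.45 Mg ÷ 1 = 2.4500.
MgO fraction = (2.4500 × 40.304) / 892.780 = 98.745/892.780 = 0.1106.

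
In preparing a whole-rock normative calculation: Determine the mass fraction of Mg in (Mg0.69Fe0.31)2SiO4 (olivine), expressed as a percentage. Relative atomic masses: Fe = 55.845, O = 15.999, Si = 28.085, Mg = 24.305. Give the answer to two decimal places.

Formula mass = 1.38·24.305 + 0.62·55.845 + 1·28.085 + 4·15.999 = 160.246 g/mol, of which 33.541 g is Mg.
So Mg makes up 33.541/160.246 = 0.2093 of the mass, i.e. 20.93%.

20.93 wt%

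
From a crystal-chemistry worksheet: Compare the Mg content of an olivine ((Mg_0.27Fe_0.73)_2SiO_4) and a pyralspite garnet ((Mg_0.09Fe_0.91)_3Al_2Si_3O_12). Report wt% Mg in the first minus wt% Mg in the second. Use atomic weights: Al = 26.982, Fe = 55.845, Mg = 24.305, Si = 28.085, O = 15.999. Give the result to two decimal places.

First mineral: 13.125 g Mg in 186.739 g formula = 7.03 wt% Mg.
Second mineral: 6.562 g Mg in 489.226 g formula = 1.34 wt% Mg.
7.03% − 1.34% gives a difference of 5.69 percentage points.

5.69 percentage points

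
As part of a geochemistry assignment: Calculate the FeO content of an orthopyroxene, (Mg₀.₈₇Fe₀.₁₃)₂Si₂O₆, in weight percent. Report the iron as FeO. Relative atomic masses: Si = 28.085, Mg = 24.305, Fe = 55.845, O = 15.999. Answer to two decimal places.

8.94 wt%

Formula mass = 208.974 g/mol.
0.26 Fe → 0.2600 mol FeO per formula unit; M(FeO) = 71.844, so FeO mass = 18.679 g.
18.679/208.974 × 100 = 8.94 wt%.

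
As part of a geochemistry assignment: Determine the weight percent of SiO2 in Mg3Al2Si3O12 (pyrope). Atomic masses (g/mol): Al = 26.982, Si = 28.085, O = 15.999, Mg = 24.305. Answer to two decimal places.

44.71 wt%

Formula mass = 403.122 g/mol.
3 Si → 3.0000 mol SiO2 per formula unit; M(SiO2) = 60.083, so SiO2 mass = 180.249 g.
180.249/403.122 × 100 = 44.71 wt%.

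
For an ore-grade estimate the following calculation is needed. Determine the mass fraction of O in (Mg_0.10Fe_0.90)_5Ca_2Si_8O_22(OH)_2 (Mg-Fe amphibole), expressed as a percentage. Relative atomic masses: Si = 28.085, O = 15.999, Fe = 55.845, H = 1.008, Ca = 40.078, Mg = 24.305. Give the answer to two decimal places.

Molar mass of (Mg_0.10Fe_0.90)_5Ca_2Si_8O_22(OH)_2: 0.50*24.305 + 4.50*55.845 + 2*40.078 + 8*28.085 + 24*15.999 + 2*1.008 = 954.283 g/mol.
Mass of O per formula unit: 24 × 15.999 = 383.976 g.
Weight fraction O = 383.976 / 954.283 = 0.4024.

40.24 wt%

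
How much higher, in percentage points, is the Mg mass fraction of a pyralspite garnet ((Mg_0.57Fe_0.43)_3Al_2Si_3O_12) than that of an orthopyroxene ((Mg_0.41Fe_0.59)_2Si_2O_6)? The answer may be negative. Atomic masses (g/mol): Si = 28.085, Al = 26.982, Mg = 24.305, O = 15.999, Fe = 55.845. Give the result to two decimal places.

0.99 percentage points

M((Mg_0.57Fe_0.43)_3Al_2Si_3O_12) = 443.809 g/mol, so wt% Mg = 41.562/443.809 × 100 = 9.36%.
M((Mg_0.41Fe_0.59)_2Si_2O_6) = 237.991 g/mol, so wt% Mg = 19.930/237.991 × 100 = 8.37%.
9.36 − 8.37 = 0.99 pp.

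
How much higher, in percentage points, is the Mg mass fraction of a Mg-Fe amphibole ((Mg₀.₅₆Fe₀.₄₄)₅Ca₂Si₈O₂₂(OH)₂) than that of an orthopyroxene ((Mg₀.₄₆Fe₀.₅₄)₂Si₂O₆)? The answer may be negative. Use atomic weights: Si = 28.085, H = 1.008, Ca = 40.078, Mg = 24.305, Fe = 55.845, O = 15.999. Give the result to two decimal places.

-1.80 percentage points

M((Mg₀.₅₆Fe₀.₄₄)₅Ca₂Si₈O₂₂(OH)₂) = 881.741 g/mol, so wt% Mg = 68.054/881.741 × 100 = 7.72%.
M((Mg₀.₄₆Fe₀.₅₄)₂Si₂O₆) = 234.837 g/mol, so wt% Mg = 22.361/234.837 × 100 = 9.52%.
7.72 − 9.52 = -1.80 pp.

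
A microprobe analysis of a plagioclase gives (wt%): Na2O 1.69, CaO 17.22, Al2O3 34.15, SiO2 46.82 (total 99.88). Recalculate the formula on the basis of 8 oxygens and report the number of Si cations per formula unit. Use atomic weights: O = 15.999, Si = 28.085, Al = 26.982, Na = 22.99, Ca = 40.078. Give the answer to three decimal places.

2.151 Si apfu

Na2O (M=61.979): mol = 0.02727; Na = 0.05454, O = 0.02727.
CaO (M=56.077): mol = 0.30708; Ca = 0.30708, O = 0.30708.
Al2O3 (M=101.961): mol = 0.33493; Al = 0.66986, O = 1.00479.
SiO2 (M=60.083): mol = 0.77926; Si = 0.77926, O = 1.55852.
ΣO = 2.89766; factor = 8/ΣO = 2.76085.
Si apfu = 0.77926 × 2.76085 = 2.151.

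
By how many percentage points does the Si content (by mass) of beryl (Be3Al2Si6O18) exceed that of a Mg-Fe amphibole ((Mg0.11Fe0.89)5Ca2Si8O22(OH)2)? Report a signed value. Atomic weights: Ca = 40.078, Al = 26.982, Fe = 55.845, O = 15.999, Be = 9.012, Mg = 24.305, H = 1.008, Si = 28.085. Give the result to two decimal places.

M(Be3Al2Si6O18) = 537.492 g/mol, so wt% Si = 168.510/537.492 × 100 = 31.35%.
M((Mg0.11Fe0.89)5Ca2Si8O22(OH)2) = 952.706 g/mol, so wt% Si = 224.680/952.706 × 100 = 23.58%.
31.35 − 23.58 = 7.77 pp.

7.77 percentage points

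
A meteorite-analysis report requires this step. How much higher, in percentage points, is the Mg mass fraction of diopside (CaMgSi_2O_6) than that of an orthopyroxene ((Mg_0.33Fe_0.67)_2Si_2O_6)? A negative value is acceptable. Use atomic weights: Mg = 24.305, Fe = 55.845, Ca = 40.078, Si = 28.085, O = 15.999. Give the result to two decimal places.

Mg in CaMgSi_2O_6: molar mass 216.547 g/mol; 1×24.305 = 24.305 g → 11.22 wt%.
Mg in (Mg_0.33Fe_0.67)_2Si_2O_6: molar mass 243.038 g/mol; 0.66×24.305 = 16.041 g → 6.60 wt%.
Difference = 11.22 − 6.60 = 4.62 percentage points.

4.62 percentage points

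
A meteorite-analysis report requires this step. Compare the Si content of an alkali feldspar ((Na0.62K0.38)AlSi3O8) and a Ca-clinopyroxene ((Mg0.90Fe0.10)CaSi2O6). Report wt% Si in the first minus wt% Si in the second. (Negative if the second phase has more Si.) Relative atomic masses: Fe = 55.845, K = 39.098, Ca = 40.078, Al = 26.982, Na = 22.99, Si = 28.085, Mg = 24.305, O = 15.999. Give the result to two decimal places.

5.83 percentage points

Si in (Na0.62K0.38)AlSi3O8: molar mass 268.340 g/mol; 3×28.085 = 84.255 g → 31.40 wt%.
Si in (Mg0.90Fe0.10)CaSi2O6: molar mass 219.701 g/mol; 2×28.085 = 56.170 g → 25.57 wt%.
Difference = 31.40 − 25.57 = 5.83 percentage points.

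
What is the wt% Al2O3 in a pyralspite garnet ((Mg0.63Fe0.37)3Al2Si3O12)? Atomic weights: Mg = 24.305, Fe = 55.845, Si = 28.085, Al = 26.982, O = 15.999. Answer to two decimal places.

M((Mg0.63Fe0.37)3Al2Si3O12) = 438.131 g/mol; M(Al2O3) = 101.961 g/mol.
Moles Al2O3 per formula unit = 2 Al ÷ 2 = 1.0000.
Al2O3 fraction = (1.0000 × 101.961) / 438.131 = 101.961/438.131 = 0.2327.

23.27 wt%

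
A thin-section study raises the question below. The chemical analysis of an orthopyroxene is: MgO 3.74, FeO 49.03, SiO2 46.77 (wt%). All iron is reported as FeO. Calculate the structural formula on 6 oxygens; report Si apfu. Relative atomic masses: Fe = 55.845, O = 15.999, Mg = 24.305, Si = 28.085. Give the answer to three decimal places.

2.003 Si apfu

3.74 wt% MgO ÷ 40.304 g/mol = 0.09279 mol, giving 0.09279 Mg and 0.09279 O.
49.03 wt% FeO ÷ 71.844 g/mol = 0.68245 mol, giving 0.68245 Fe and 0.68245 O.
46.77 wt% SiO2 ÷ 60.083 g/mol = 0.77842 mol, giving 0.77842 Si and 1.55684 O.
Oxygen sums to 2.33208; scaling by 6/2.33208 = 2.57281 puts the formula on 6 O.
Si: 0.77842 × 2.57281 = 2.003 atoms per formula unit.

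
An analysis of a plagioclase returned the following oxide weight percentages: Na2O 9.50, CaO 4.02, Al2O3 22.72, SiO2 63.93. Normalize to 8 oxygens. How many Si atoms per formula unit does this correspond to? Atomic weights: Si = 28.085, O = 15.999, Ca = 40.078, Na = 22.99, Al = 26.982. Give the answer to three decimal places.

Na2O (M=61.979): mol = 0.15328; Na = 0.30656, O = 0.15328.
CaO (M=56.077): mol = 0.07169; Ca = 0.07169, O = 0.07169.
Al2O3 (M=101.961): mol = 0.22283; Al = 0.44566, O = 0.66849.
SiO2 (M=60.083): mol = 1.06403; Si = 1.06403, O = 2.12806.
ΣO = 3.02152; factor = 8/ΣO = 2.64767.
Si apfu = 1.06403 × 2.64767 = 2.817.

2.817 Si apfu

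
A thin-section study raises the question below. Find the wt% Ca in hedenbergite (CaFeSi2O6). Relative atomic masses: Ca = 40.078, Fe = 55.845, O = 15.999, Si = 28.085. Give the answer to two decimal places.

16.15 wt%

Molar mass of CaFeSi2O6: 1×40.078 + 1×55.845 + 2×28.085 + 6×15.999 = 248.087 g/mol.
Mass of Ca per formula unit: 1 × 40.078 = 40.078 g.
Weight fraction Ca = 40.078 / 248.087 = 0.1615.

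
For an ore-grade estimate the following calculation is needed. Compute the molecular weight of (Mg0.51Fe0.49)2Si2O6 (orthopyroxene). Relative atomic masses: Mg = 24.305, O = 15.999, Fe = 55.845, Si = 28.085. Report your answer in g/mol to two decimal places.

The formula mass is the sum 1.02(24.305) + 0.98(55.845) + 2(28.085) + 6(15.999).

231.68 g/mol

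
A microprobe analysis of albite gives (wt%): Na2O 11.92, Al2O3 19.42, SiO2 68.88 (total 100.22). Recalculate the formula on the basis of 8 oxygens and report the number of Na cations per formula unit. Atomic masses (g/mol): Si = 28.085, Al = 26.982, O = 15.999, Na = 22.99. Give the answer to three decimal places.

Na2O: 11.92/61.979 = 0.19232 mol → 0.38464 mol Na, 0.19232 mol O.
Al2O3: 19.42/101.961 = 0.19046 mol → 0.38092 mol Al, 0.57138 mol O.
SiO2: 68.88/60.083 = 1.14641 mol → 1.14641 mol Si, 2.29282 mol O.
Total oxygen = 3.05652 mol. Normalization factor = 8/3.05652 = 2.61736.
Na per 8 O = 0.38464 × 2.61736 = 1.007.

1.007 Na apfu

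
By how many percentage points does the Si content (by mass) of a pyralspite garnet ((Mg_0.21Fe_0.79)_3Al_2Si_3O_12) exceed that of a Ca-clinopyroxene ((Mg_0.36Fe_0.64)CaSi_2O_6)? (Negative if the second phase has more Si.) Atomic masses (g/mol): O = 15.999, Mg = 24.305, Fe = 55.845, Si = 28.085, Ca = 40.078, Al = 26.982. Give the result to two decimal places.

M((Mg_0.21Fe_0.79)_3Al_2Si_3O_12) = 477.872 g/mol, so wt% Si = 84.255/477.872 × 100 = 17.63%.
M((Mg_0.36Fe_0.64)CaSi_2O_6) = 236.733 g/mol, so wt% Si = 56.170/236.733 × 100 = 23.73%.
17.63 − 23.73 = -6.10 pp.

-6.10 percentage points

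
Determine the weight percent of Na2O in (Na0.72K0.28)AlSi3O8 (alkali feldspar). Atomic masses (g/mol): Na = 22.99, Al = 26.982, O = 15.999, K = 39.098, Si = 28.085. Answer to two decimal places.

Molar mass of (Na0.72K0.28)AlSi3O8 = 0.72*22.99 + 0.28*39.098 + 1*26.982 + 3*28.085 + 8*15.999 = 266.729 g/mol.
Each formula unit contains 0.72 Na, equivalent to 0.72/2 = 0.3600 mol Na2O.
M(Na2O) = 2×22.99 + 1×15.999 = 61.979 g/mol.
Mass of Na2O per formula unit = 0.3600 × 61.979 = 22.312 g.
Na2O wt% = 22.312 / 266.729 × 100 = 8.37%.

8.37 wt%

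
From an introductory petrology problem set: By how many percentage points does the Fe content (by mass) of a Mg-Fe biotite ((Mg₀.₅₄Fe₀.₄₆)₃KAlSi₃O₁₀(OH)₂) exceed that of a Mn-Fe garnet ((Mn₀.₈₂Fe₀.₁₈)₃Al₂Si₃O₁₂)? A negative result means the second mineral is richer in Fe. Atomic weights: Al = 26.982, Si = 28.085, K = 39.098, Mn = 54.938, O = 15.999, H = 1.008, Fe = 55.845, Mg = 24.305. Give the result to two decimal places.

10.64 percentage points

Fe in (Mg₀.₅₄Fe₀.₄₆)₃KAlSi₃O₁₀(OH)₂: molar mass 460.779 g/mol; 1.38×55.845 = 77.066 g → 16.73 wt%.
Fe in (Mn₀.₈₂Fe₀.₁₈)₃Al₂Si₃O₁₂: molar mass 495.511 g/mol; 0.54×55.845 = 30.156 g → 6.09 wt%.
Difference = 16.73 − 6.09 = 10.64 percentage points.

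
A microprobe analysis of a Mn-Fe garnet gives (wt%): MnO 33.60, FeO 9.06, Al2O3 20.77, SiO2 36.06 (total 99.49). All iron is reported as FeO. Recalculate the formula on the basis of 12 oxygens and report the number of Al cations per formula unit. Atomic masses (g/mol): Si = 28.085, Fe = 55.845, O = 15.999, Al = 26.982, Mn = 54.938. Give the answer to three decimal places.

MnO (M=70.937): mol = 0.47366; Mn = 0.47366, O = 0.47366.
FeO (M=71.844): mol = 0.12611; Fe = 0.12611, O = 0.12611.
Al2O3 (M=101.961): mol = 0.20371; Al = 0.40742, O = 0.61113.
SiO2 (M=60.083): mol = 0.60017; Si = 0.60017, O = 1.20034.
ΣO = 2.41124; factor = 12/ΣO = 4.97669.
Al apfu = 0.40742 × 4.97669 = 2.028.

2.028 Al apfu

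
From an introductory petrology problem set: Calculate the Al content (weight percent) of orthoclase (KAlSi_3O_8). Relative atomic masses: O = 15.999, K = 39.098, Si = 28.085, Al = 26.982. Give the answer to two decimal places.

Molar mass of KAlSi_3O_8: 1*39.098 + 1*26.982 + 3*28.085 + 8*15.999 = 278.327 g/mol.
Mass of Al per formula unit: 1 × 26.982 = 26.982 g.
Weight fraction Al = 26.982 / 278.327 = 0.0969.

9.69 weight percent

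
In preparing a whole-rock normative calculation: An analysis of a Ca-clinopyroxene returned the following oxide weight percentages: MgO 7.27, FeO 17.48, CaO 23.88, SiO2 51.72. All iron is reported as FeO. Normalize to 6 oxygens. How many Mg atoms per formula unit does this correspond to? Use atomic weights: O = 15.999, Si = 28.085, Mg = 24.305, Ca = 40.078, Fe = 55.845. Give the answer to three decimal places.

MgO (M=40.304): mol = 0.18038; Mg = 0.18038, O = 0.18038.
FeO (M=71.844): mol = 0.24330; Fe = 0.24330, O = 0.24330.
CaO (M=56.077): mol = 0.42584; Ca = 0.42584, O = 0.42584.
SiO2 (M=60.083): mol = 0.86081; Si = 0.86081, O = 1.72162.
ΣO = 2.57114; factor = 6/ΣO = 2.33360.
Mg apfu = 0.18038 × 2.33360 = 0.421.

0.421 Mg apfu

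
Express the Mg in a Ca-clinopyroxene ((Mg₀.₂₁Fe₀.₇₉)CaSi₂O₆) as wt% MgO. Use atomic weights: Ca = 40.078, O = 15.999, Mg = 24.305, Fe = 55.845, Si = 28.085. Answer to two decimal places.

Molar mass of (Mg₀.₂₁Fe₀.₇₉)CaSi₂O₆ = 0.21×24.305 + 0.79×55.845 + 1×40.078 + 2×28.085 + 6×15.999 = 241.464 g/mol.
Each formula unit contains 0.21 Mg, equivalent to 0.21/1 = 0.2100 mol MgO.
M(MgO) = 1×24.305 + 1×15.999 = 40.304 g/mol.
Mass of MgO per formula unit = 0.2100 × 40.304 = 8.464 g.
MgO wt% = 8.464 / 241.464 × 100 = 3.51%.

3.51 wt%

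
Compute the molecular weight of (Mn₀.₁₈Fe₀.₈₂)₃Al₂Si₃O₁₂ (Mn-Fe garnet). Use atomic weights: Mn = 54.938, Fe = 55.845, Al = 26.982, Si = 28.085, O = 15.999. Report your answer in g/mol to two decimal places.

497.25 g/mol

Mn: 0.54 × 54.938 = 29.6665
Fe: 2.46 × 55.845 = 137.3787
Al: 2 × 26.982 = 53.9640
Si: 3 × 28.085 = 84.2550
O: 12 × 15.999 = 191.9880
Summing the contributions gives the formula mass.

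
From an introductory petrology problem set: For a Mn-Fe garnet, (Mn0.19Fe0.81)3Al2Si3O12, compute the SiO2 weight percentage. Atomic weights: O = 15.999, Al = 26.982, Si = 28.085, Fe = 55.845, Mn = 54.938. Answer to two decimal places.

36.25 wt%

Molar mass of (Mn0.19Fe0.81)3Al2Si3O12 = 0.57·54.938 + 2.43·55.845 + 2·26.982 + 3·28.085 + 12·15.999 = 497.225 g/mol.
Each formula unit contains 3 Si, equivalent to 3/1 = 3.0000 mol SiO2.
M(SiO2) = 1×28.085 + 2×15.999 = 60.083 g/mol.
Mass of SiO2 per formula unit = 3.0000 × 60.083 = 180.249 g.
SiO2 wt% = 180.249 / 497.225 × 100 = 36.25%.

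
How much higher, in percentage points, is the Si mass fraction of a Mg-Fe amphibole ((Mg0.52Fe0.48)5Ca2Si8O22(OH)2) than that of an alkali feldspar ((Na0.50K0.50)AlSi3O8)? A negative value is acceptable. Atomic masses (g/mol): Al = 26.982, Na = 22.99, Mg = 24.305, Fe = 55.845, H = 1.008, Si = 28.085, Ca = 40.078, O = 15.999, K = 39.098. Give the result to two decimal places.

-5.87 percentage points

Si in (Mg0.52Fe0.48)5Ca2Si8O22(OH)2: molar mass 888.049 g/mol; 8×28.085 = 224.680 g → 25.30 wt%.
Si in (Na0.50K0.50)AlSi3O8: molar mass 270.273 g/mol; 3×28.085 = 84.255 g → 31.17 wt%.
Difference = 25.30 − 31.17 = -5.87 percentage points.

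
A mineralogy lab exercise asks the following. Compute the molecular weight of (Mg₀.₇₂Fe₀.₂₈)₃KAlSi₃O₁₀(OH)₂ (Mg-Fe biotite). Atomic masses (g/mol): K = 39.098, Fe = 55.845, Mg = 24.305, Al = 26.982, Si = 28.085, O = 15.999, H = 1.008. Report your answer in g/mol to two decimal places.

The formula mass is the sum 2.16×24.305 + 0.84×55.845 + 1×39.098 + 1×26.982 + 3×28.085 + 12×15.999 + 2×1.008.

443.75 g/mol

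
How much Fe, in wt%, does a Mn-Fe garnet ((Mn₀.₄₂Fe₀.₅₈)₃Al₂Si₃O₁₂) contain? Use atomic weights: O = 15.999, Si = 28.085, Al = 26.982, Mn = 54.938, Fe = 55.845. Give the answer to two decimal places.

M((Mn₀.₄₂Fe₀.₅₈)₃Al₂Si₃O₁₂) = 496.599 g/mol.
Fe contributes 1.74 × 55.845 = 97.170 g per mole.
97.170/496.599 = 0.1957 → 19.57%.

19.57 wt%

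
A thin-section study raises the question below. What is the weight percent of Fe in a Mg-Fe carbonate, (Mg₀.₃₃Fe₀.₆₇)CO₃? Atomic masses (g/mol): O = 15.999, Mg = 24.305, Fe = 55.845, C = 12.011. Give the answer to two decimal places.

Formula mass = 0.33×24.305 + 0.67×55.845 + 1×12.011 + 3×15.999 = 105.445 g/mol, of which 37.416 g is Fe.
So Fe makes up 37.416/105.445 = 0.3548 of the mass, i.e. 35.48%.

35.48 mass %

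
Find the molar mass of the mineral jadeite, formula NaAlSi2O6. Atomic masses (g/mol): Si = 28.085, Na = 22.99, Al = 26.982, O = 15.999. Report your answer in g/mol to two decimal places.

M = 1*22.99 + 1*26.982 + 2*28.085 + 6*15.999

202.14 g/mol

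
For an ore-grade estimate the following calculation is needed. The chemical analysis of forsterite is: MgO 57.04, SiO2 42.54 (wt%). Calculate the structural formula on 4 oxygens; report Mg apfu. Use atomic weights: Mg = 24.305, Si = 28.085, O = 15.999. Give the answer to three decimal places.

MgO: 57.04/40.304 = 1.41524 mol → 1.41524 mol Mg, 1.41524 mol O.
SiO2: 42.54/60.083 = 0.70802 mol → 0.70802 mol Si, 1.41604 mol O.
Total oxygen = 2.83128 mol. Normalization factor = 4/2.83128 = 1.41279.
Mg per 4 O = 1.41524 × 1.41279 = 1.999.

1.999 Mg apfu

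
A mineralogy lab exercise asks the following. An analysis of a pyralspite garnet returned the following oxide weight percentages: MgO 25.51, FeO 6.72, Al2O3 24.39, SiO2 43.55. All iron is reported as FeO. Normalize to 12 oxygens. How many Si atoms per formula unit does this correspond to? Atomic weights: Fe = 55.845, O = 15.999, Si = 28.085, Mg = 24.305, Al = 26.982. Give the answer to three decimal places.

MgO: 25.51/40.304 = 0.63294 mol → 0.63294 mol Mg, 0.63294 mol O.
FeO: 6.72/71.844 = 0.09354 mol → 0.09354 mol Fe, 0.09354 mol O.
Al2O3: 24.39/101.961 = 0.23921 mol → 0.47842 mol Al, 0.71763 mol O.
SiO2: 43.55/60.083 = 0.72483 mol → 0.72483 mol Si, 1.44966 mol O.
Total oxygen = 2.89377 mol. Normalization factor = 12/2.89377 = 4.14684.
Si per 12 O = 0.72483 × 4.14684 = 3.006.

3.006 Si apfu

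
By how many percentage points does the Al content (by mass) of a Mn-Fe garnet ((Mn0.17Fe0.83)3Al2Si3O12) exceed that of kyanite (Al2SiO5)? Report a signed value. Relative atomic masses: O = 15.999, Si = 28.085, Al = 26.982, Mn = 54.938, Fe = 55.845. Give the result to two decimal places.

M((Mn0.17Fe0.83)3Al2Si3O12) = 497.279 g/mol, so wt% Al = 53.964/497.279 × 100 = 10.85%.
M(Al2SiO5) = 162.044 g/mol, so wt% Al = 53.964/162.044 × 100 = 33.30%.
10.85 − 33.30 = -22.45 pp.

-22.45 percentage points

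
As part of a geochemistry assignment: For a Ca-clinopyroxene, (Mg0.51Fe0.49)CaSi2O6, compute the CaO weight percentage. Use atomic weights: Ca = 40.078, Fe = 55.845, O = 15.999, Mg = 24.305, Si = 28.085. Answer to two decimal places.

24.17 wt%

M((Mg0.51Fe0.49)CaSi2O6) = 232.002 g/mol; M(CaO) = 56.077 g/mol.
Moles CaO per formula unit = 1 Ca ÷ 1 = 1.0000.
CaO fraction = (1.0000 × 56.077) / 232.002 = 56.077/232.002 = 0.2417.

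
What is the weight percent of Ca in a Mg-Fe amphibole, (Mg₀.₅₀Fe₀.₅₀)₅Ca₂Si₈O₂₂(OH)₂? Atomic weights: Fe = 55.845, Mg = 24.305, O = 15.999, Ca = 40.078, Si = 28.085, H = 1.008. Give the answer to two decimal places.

8.99 weight percent

M((Mg₀.₅₀Fe₀.₅₀)₅Ca₂Si₈O₂₂(OH)₂) = 891.203 g/mol.
Ca contributes 2 × 40.078 = 80.156 g per mole.
80.156/891.203 = 0.0899 → 8.99%.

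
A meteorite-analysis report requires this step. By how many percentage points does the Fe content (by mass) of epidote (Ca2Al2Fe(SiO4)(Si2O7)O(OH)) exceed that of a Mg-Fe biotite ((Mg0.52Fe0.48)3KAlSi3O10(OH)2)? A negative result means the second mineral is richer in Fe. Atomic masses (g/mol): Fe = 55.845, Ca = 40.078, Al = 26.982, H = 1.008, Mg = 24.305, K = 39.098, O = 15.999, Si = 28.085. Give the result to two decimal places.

-5.82 percentage points

M(Ca2Al2Fe(SiO4)(Si2O7)O(OH)) = 483.215 g/mol, so wt% Fe = 55.845/483.215 × 100 = 11.56%.
M((Mg0.52Fe0.48)3KAlSi3O10(OH)2) = 462.672 g/mol, so wt% Fe = 80.417/462.672 × 100 = 17.38%.
11.56 − 17.38 = -5.82 pp.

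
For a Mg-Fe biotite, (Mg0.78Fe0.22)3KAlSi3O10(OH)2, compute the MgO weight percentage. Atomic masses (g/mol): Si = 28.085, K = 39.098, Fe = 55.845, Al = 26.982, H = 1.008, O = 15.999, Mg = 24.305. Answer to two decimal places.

21.53 wt%

Formula mass = 438.070 g/mol.
2.34 Mg → 2.3400 mol MgO per formula unit; M(MgO) = 40.304, so MgO mass = 94.311 g.
94.311/438.070 × 100 = 21.53 wt%.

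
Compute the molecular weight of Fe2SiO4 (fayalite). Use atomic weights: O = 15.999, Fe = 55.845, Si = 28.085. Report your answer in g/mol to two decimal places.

203.77 g/mol

M = 2(55.845) + 1(28.085) + 4(15.999)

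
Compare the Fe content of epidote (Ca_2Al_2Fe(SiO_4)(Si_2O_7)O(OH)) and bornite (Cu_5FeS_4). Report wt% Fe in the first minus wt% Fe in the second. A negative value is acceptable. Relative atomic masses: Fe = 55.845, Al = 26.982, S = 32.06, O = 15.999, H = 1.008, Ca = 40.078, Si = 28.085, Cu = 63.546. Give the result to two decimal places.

Fe in Ca_2Al_2Fe(SiO_4)(Si_2O_7)O(OH): molar mass 483.215 g/mol; 1×55.845 = 55.845 g → 11.56 wt%.
Fe in Cu_5FeS_4: molar mass 501.815 g/mol; 1×55.845 = 55.845 g → 11.13 wt%.
Difference = 11.56 − 11.13 = 0.43 percentage points.

0.43 percentage points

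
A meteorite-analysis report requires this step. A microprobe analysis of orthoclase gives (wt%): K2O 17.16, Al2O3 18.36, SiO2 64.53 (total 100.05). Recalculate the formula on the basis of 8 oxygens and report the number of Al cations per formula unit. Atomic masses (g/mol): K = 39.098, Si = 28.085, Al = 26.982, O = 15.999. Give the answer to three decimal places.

K2O (M=94.195): mol = 0.18218; K = 0.36436, O = 0.18218.
Al2O3 (M=101.961): mol = 0.18007; Al = 0.36014, O = 0.54021.
SiO2 (M=60.083): mol = 1.07401; Si = 1.07401, O = 2.14802.
ΣO = 2.87041; factor = 8/ΣO = 2.78706.
Al apfu = 0.36014 × 2.78706 = 1.004.

1.004 Al apfu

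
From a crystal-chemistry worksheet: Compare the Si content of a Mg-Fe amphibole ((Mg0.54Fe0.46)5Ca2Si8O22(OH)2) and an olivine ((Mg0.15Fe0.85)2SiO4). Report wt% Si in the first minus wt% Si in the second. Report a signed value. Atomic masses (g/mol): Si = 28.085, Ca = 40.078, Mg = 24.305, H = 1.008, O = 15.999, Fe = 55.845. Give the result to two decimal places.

10.94 percentage points

Si in (Mg0.54Fe0.46)5Ca2Si8O22(OH)2: molar mass 884.895 g/mol; 8×28.085 = 224.680 g → 25.39 wt%.
Si in (Mg0.15Fe0.85)2SiO4: molar mass 194.309 g/mol; 1×28.085 = 28.085 g → 14.45 wt%.
Difference = 25.39 − 14.45 = 10.94 percentage points.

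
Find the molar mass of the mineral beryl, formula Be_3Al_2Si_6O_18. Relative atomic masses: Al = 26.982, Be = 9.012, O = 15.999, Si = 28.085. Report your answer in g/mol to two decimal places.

537.49 g/mol

M = 3·9.012 + 2·26.982 + 6·28.085 + 18·15.999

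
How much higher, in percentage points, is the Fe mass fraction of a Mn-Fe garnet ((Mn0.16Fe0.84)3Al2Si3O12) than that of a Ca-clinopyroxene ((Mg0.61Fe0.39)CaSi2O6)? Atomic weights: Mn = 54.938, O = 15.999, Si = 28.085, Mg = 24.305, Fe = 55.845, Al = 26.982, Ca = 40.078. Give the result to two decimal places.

M((Mn0.16Fe0.84)3Al2Si3O12) = 497.307 g/mol, so wt% Fe = 140.729/497.307 × 100 = 28.30%.
M((Mg0.61Fe0.39)CaSi2O6) = 228.848 g/mol, so wt% Fe = 21.780/228.848 × 100 = 9.52%.
28.30 − 9.52 = 18.78 pp.

18.78 percentage points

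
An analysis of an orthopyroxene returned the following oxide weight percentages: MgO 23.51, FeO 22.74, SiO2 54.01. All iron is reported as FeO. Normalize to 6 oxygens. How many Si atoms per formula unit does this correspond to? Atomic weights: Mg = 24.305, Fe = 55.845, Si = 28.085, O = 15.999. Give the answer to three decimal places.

1.999 Si apfu

23.51 wt% MgO ÷ 40.304 g/mol = 0.58332 mol, giving 0.58332 Mg and 0.58332 O.
22.74 wt% FeO ÷ 71.844 g/mol = 0.31652 mol, giving 0.31652 Fe and 0.31652 O.
54.01 wt% SiO2 ÷ 60.083 g/mol = 0.89892 mol, giving 0.89892 Si and 1.79784 O.
Oxygen sums to 2.69768; scaling by 6/2.69768 = 2.22413 puts the formula on 6 O.
Si: 0.89892 × 2.22413 = 1.999 atoms per formula unit.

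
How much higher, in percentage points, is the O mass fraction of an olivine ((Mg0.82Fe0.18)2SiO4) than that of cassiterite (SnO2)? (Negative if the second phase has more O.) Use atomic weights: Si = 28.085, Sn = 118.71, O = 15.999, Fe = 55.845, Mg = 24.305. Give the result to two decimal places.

First mineral: 63.996 g O in 152.045 g formula = 42.09 wt% O.
Second mineral: 31.998 g O in 150.708 g formula = 21.23 wt% O.
42.09% − 21.23% gives a difference of 20.86 percentage points.

20.86 percentage points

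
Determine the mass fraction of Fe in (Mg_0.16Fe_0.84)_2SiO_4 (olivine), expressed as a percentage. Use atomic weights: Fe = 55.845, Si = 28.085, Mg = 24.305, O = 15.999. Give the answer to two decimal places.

48.44 mass %

M((Mg_0.16Fe_0.84)_2SiO_4) = 193.678 g/mol.
Fe contributes 1.68 × 55.845 = 93.820 g per mole.
93.820/193.678 = 0.4844 → 48.44%.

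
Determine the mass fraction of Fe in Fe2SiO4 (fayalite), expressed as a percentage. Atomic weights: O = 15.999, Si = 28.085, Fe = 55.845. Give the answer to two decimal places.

Molar mass of Fe2SiO4: 2·55.845 + 1·28.085 + 4·15.999 = 203.771 g/mol.
Mass of Fe per formula unit: 2 × 55.845 = 111.690 g.
Weight fraction Fe = 111.690 / 203.771 = 0.5481.

54.81 weight percent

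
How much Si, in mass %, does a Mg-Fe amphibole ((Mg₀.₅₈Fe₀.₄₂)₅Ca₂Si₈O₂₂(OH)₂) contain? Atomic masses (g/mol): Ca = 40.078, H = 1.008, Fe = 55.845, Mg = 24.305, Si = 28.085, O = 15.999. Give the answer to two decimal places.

Formula mass = 2.90*24.305 + 2.10*55.845 + 2*40.078 + 8*28.085 + 24*15.999 + 2*1.008 = 878.587 g/mol, of which 224.680 g is Si.
So Si makes up 224.680/878.587 = 0.2557 of the mass, i.e. 25.57%.

25.57 mass %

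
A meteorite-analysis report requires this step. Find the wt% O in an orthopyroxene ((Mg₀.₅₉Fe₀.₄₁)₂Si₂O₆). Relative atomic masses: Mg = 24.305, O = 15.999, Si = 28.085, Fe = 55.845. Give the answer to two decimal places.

Formula mass = 1.18*24.305 + 0.82*55.845 + 2*28.085 + 6*15.999 = 226.637 g/mol, of which 95.994 g is O.
So O makes up 95.994/226.637 = 0.4236 of the mass, i.e. 42.36%.

42.36 mass %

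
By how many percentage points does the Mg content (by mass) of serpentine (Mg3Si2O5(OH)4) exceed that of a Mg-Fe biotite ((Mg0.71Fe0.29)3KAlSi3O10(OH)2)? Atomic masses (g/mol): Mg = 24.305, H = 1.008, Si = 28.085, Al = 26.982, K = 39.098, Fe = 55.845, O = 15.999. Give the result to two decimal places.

14.67 percentage points

Mg in Mg3Si2O5(OH)4: molar mass 277.108 g/mol; 3×24.305 = 72.915 g → 26.31 wt%.
Mg in (Mg0.71Fe0.29)3KAlSi3O10(OH)2: molar mass 444.694 g/mol; 2.13×24.305 = 51.770 g → 11.64 wt%.
Difference = 26.31 − 11.64 = 14.67 percentage points.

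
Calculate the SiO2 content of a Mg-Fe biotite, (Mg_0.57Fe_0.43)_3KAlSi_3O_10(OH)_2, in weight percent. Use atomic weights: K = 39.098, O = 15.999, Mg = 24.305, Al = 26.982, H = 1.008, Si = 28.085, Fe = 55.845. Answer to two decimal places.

Formula mass = 457.941 g/mol.
3 Si → 3.0000 mol SiO2 per formula unit; M(SiO2) = 60.083, so SiO2 mass = 180.249 g.
180.249/457.941 × 100 = 39.36 wt%.

39.36 wt%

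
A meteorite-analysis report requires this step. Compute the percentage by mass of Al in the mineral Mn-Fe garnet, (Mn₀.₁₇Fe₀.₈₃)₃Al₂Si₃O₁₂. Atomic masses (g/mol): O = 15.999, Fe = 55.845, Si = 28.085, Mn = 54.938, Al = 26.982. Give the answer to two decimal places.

10.85 wt%

Molar mass of (Mn₀.₁₇Fe₀.₈₃)₃Al₂Si₃O₁₂: 0.51×54.938 + 2.49×55.845 + 2×26.982 + 3×28.085 + 12×15.999 = 497.279 g/mol.
Mass of Al per formula unit: 2 × 26.982 = 53.964 g.
Weight fraction Al = 53.964 / 497.279 = 0.1085.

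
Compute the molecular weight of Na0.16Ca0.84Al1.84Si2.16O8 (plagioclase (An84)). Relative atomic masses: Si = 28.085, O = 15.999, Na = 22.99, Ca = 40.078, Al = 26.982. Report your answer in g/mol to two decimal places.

Na: 0.16 × 22.99 = 3.6784
Ca: 0.84 × 40.078 = 33.6655
Al: 1.84 × 26.982 = 49.6469
Si: 2.16 × 28.085 = 60.6636
O: 8 × 15.999 = 127.9920
Summing the contributions gives the formula mass.

275.65 g/mol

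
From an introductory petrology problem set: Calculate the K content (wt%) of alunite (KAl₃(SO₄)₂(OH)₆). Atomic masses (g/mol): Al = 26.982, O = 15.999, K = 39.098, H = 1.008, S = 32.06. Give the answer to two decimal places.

Molar mass of KAl₃(SO₄)₂(OH)₆: 1*39.098 + 3*26.982 + 2*32.06 + 14*15.999 + 6*1.008 = 414.198 g/mol.
Mass of K per formula unit: 1 × 39.098 = 39.098 g.
Weight fraction K = 39.098 / 414.198 = 0.0944.

9.44 wt%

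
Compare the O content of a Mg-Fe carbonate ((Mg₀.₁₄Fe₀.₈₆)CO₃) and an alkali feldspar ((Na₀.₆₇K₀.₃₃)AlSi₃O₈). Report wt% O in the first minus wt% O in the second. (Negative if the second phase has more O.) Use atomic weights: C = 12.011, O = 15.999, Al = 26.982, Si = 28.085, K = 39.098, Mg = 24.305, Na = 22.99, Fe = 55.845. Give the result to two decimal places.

-4.77 percentage points

M((Mg₀.₁₄Fe₀.₈₆)CO₃) = 111.437 g/mol, so wt% O = 47.997/111.437 × 100 = 43.07%.
M((Na₀.₆₇K₀.₃₃)AlSi₃O₈) = 267.535 g/mol, so wt% O = 127.992/267.535 × 100 = 47.84%.
43.07 − 47.84 = -4.77 pp.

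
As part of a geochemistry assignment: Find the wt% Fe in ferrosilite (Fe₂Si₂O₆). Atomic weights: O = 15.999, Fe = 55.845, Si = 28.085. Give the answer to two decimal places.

M(Fe₂Si₂O₆) = 263.854 g/mol.
Fe contributes 2 × 55.845 = 111.690 g per mole.
111.690/263.854 = 0.4233 → 42.33%.

42.33 weight percent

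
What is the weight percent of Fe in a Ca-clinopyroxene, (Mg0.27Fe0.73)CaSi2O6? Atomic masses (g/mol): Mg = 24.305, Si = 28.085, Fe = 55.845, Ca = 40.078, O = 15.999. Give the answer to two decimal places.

17.02 weight percent

M((Mg0.27Fe0.73)CaSi2O6) = 239.571 g/mol.
Fe contributes 0.73 × 55.845 = 40.767 g per mole.
40.767/239.571 = 0.1702 → 17.02%.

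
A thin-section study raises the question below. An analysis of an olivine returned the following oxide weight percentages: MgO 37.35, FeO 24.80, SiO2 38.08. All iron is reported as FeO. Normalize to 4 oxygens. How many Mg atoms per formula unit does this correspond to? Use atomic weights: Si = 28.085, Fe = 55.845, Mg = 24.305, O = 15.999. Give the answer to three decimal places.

37.35 wt% MgO ÷ 40.304 g/mol = 0.92671 mol, giving 0.92671 Mg and 0.92671 O.
24.80 wt% FeO ÷ 71.844 g/mol = 0.34519 mol, giving 0.34519 Fe and 0.34519 O.
38.08 wt% SiO2 ÷ 60.083 g/mol = 0.63379 mol, giving 0.63379 Si and 1.26758 O.
Oxygen sums to 2.53948; scaling by 4/2.53948 = 1.57513 puts the formula on 4 O.
Mg: 0.92671 × 1.57513 = 1.460 atoms per formula unit.

1.460 Mg apfu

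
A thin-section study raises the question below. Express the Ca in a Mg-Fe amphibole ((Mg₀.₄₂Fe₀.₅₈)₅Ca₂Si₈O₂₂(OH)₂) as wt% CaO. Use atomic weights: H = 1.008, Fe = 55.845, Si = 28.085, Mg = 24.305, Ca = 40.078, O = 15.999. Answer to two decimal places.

M((Mg₀.₄₂Fe₀.₅₈)₅Ca₂Si₈O₂₂(OH)₂) = 903.819 g/mol; M(CaO) = 56.077 g/mol.
Moles CaO per formula unit = 2 Ca ÷ 1 = 2.0000.
CaO fraction = (2.0000 × 56.077) / 903.819 = 112.154/903.819 = 0.1241.

12.41 wt%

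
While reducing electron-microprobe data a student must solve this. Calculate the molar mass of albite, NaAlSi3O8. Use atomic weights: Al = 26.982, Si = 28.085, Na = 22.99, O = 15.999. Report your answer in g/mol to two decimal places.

262.22 g/mol

The formula mass is the sum 1×22.99 + 1×26.982 + 3×28.085 + 8×15.999.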